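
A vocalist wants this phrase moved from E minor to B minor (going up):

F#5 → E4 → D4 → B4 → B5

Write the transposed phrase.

C#6 B4 A4 F#5 F#6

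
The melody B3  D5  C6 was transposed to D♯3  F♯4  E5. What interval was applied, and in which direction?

From B3 to D#3 is 6 letter names — a sixth of some quality.
D#3 to B3 is 8 semitones, which makes it a minor sixth; the second version is lower, so the direction is down.
Checking another pair — C6 → E5 — gives the same interval.

down a minor sixth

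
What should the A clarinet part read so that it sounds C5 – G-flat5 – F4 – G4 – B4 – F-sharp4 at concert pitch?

Eb5 Bbb5 Ab4 Bb4 D5 A4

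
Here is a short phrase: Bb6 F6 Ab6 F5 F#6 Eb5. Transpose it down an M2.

Bb6 -> Ab6
F6 -> Eb6
Ab6 -> Gb6
F5 -> Eb5
F#6 -> E6
Eb5 -> Db5

Ab6 Eb6 Gb6 Eb5 E6 Db5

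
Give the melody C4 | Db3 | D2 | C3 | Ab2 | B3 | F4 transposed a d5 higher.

C4: a fifth up reaches G, and 6 semitones makes it Gb4.
Db3: a fifth up reaches A, and 6 semitones makes it Abb3.
A diminished fifth up from D2 gives Ab2.
A diminished fifth up from C3 gives Gb3.
Ab2 up a diminished fifth is Ebb3.
B3 up a diminished fifth is F4.
F4: a fifth up reaches C, and 6 semitones makes it Cb5.

Gb4 Abb3 Ab2 Gb3 Ebb3 F4 Cb5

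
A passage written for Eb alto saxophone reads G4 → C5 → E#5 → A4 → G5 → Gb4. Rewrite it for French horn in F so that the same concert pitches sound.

First find concert pitch: the Eb alto saxophone sounds a major sixth below written, so G4 C5 E#5 A4 G5 Gb4 sounds Bb3 Eb4 G#4 C4 Bb4 Bbb3.
Then write for French horn in F: it sounds a perfect fifth below written, so the part must be a perfect fifth above concert.
Bb3 → F4
Eb4 → Bb4
G#4 → D#5
C4 → G4
Bb4 → F5
Bbb3 → Fb4

F4 Bb4 D#5 G4 F5 Fb4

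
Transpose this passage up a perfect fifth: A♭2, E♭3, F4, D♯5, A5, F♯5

Eb3 Bb3 C5 A#5 E6 C#6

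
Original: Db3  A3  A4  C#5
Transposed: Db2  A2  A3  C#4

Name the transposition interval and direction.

From Db3 to Db2 is 8 letter names — an octave of some quality.
Db2 to Db3 is 12 semitones, which makes it a perfect octave; the second version is lower, so the direction is down.
Checking another pair — C#5 → C#4 — gives the same interval.

down a perfect octave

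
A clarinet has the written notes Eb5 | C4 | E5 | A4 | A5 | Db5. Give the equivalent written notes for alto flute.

First find concert pitch: the A clarinet sounds a minor third below written, so Eb5 C4 E5 A4 A5 Db5 sounds C5 A3 C#5 F#4 F#5 Bb4.
Then write for alto flute: it sounds a perfect fourth below written, so the part must be a perfect fourth above concert.
C5 → F5
A3 → D4
C#5 → F#5
F#4 → B4
F#5 → B5
Bb4 → Eb5

F5 D4 F#5 B4 B5 Eb5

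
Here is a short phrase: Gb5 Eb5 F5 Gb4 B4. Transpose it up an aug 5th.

An augmented fifth up from Gb5 gives D6.
Eb5 up an augmented fifth is B5.
F5: a fifth up reaches C, and 8 semitones makes it C#6.
An augmented fifth up from Gb4 gives D5.
B4 up an augmented fifth is F##5.

D6 B5 C#6 D5 F##5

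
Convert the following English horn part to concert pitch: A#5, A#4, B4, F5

The English horn sounds a perfect fifth below written, so transpose each written note down a perfect fifth.
A#5 -> D#5
A#4 -> D#4
B4 -> E4
F5 -> Bb4

D#5 D#4 E4 Bb4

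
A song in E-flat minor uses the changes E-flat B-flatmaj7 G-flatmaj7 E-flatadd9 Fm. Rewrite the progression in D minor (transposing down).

E-flat minor down to D minor is a minor second; each chord root moves by that interval while the quality stays the same.
E-flat: root E-flat down a minor second → D, giving D.
B-flatmaj7: root B-flat down a minor second → A, giving Amaj7.
G-flatmaj7: root G-flat down a minor second → F, giving Fmaj7.
E-flatadd9: root E-flat down a minor second → D, giving Dadd9.
Fm: root F down a minor second → E, giving Em.

D Amaj7 Fmaj7 Dadd9 Em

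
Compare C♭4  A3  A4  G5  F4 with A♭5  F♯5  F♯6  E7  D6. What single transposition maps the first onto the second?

up a major thirteenth

From Cb4 to Ab5 is 13 letter names — a thirteenth of some quality.
Cb4 to Ab5 is 21 semitones, which makes it a major thirteenth; the second version is higher, so the direction is up.
Checking another pair — F4 → D6 — gives the same interval.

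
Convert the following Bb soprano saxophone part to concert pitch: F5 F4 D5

Written C4 on the Bb soprano saxophone sounds as Bb3, a major second lower; apply that shift to every note.
F5 to Eb5
F4 to Eb4
D5 to C5

Eb5 Eb4 C5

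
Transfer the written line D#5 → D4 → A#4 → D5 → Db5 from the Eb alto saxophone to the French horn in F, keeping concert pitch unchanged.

First find concert pitch: the Eb alto saxophone sounds a major sixth below written, so D#5 D4 A#4 D5 Db5 sounds F#4 F3 C#4 F4 Fb4.
Then write for French horn in F: it sounds a perfect fifth below written, so the part must be a perfect fifth above concert.
F#4 → C#5
F3 → C4
C#4 → G#4
F4 → C5
Fb4 → Cb5

C#5 C4 G#4 C5 Cb5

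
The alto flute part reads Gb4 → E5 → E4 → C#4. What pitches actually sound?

Db4 B4 B3 G#3

The alto flute sounds a perfect fourth below written, so transpose each written note down a perfect fourth.
Gb4 gives Db4
E5 gives B4
E4 gives B3
C#4 gives G#3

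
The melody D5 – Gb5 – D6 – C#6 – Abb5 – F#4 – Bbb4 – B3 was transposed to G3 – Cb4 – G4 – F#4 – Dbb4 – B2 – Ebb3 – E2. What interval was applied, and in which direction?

down a perfect twelfth

Take the first pair: D5 → G3. D to G spans 12 letter names, so the interval is some kind of twelfth.
G3 to D5 is 19 semitones, which makes it a perfect twelfth; the second version is lower, so the direction is down.
Checking another pair — B3 → E2 — gives the same interval.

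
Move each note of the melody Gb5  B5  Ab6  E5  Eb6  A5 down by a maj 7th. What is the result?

Abb4 C5 Bbb5 F4 Fb5 Bb4

Gb5 → Abb4
B5 → C5
Ab6 → Bbb5
E5 → F4
Eb6 → Fb5
A5 → Bb4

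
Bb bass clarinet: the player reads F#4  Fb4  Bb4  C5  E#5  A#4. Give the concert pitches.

E3 Ebb3 Ab3 Bb3 D#4 G#3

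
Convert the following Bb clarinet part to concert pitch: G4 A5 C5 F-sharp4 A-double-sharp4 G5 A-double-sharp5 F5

F4 G5 Bb4 E4 G##4 F5 G##5 Eb5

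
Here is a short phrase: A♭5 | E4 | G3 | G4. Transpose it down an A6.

Cbb5 Gb3 Bbb2 Bbb3

Ab5: a sixth down reaches C, and 10 semitones makes it Cbb5.
An augmented sixth down from E4 gives Gb3.
An augmented sixth down from G3 gives Bbb2.
An augmented sixth down from G4 gives Bbb3.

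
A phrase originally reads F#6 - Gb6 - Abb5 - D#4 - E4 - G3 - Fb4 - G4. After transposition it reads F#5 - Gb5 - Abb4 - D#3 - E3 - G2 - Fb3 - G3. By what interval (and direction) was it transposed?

Take the first pair: F#6 → F#5. F to F spans 8 letter names, so the interval is some kind of octave.
F#5 to F#6 is 12 semitones, which makes it a perfect octave; the second version is lower, so the direction is down.
Checking another pair — G4 → G3 — gives the same interval.

down a perfect octave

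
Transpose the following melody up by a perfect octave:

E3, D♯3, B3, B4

E4 D#4 B4 B5

E3 becomes E4
D#3 becomes D#4
B3 becomes B4
B4 becomes B5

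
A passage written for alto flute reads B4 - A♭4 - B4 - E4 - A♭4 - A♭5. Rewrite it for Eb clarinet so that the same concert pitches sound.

First find concert pitch: the alto flute sounds a perfect fourth below written, so B4 A♭4 B4 E4 A♭4 A♭5 sounds F#4 Eb4 F#4 B3 Eb4 Eb5.
Then write for Eb clarinet: it sounds a minor third above written, so the part must be a minor third below concert.
F#4 → D#4
Eb4 → C4
F#4 → D#4
B3 → G#3
Eb4 → C4
Eb5 → C5

D#4 C4 D#4 G#3 C4 C5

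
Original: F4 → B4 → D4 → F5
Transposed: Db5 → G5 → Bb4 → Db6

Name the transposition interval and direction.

up a minor sixth

From F4 to Db5 is 6 letter names — a sixth of some quality.
F4 to Db5 is 8 semitones, which makes it a minor sixth; the second version is higher, so the direction is up.
Checking another pair — F5 → Db6 — gives the same interval.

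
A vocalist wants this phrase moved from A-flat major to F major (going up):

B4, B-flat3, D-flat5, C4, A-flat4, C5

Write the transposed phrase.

A-flat major to F major up is a major sixth, so every note moves up by that interval.
B4 to G#5
Bb3 to G4
Db5 to Bb5
C4 to A4
Ab4 to F5
C5 to A5

G#5 G4 Bb5 A4 F5 A5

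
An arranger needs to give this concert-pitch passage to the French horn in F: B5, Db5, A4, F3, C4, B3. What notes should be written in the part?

F#6 Ab5 E5 C4 G4 F#4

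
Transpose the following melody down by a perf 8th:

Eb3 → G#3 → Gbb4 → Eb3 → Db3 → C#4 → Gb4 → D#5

Eb3 down a perfect octave is Eb2.
G#3: an octave down reaches G, and 12 semitones makes it G#2.
Gbb4 down a perfect octave is Gbb3.
A perfect octave down from Eb3 gives Eb2.
Db3 down a perfect octave is Db2.
A perfect octave down from C#4 gives C#3.
Gb4 down a perfect octave is Gb3.
D#5 down a perfect octave is D#4.

Eb2 G#2 Gbb3 Eb2 Db2 C#3 Gb3 D#4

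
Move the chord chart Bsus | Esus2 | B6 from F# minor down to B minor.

F# minor down to B minor is a perfect fifth; each chord root moves by that interval while the quality stays the same.
Bsus: root B down a perfect fifth → E, giving Esus.
Esus2: root E down a perfect fifth → A, giving Asus2.
B6: root B down a perfect fifth → E, giving E6.

Esus Asus2 E6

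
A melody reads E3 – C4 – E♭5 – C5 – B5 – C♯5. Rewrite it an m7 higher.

D4 Bb4 Db6 Bb5 A6 B5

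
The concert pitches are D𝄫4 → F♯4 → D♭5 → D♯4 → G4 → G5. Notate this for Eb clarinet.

Bbb3 D#4 Bb4 B#3 E4 E5

The Eb clarinet sounds a minor third above written, so the written part must be a minor third below concert — transpose each note down.
Dbb4 -> Bbb3
F#4 -> D#4
Db5 -> Bb4
D#4 -> B#3
G4 -> E4
G5 -> E5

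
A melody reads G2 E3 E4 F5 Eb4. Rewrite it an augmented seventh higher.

G2 up an augmented seventh is F##3.
E3: a seventh up reaches D, and 12 semitones makes it D##4.
An augmented seventh up from E4 gives D##5.
An augmented seventh up from F5 gives E#6.
Eb4: a seventh up reaches D, and 12 semitones makes it D#5.

F##3 D##4 D##5 E#6 D#5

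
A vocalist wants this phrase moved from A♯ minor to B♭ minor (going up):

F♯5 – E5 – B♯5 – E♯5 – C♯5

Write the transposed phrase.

Gb5 Fb5 C6 F5 Db5

From A♯ up to B♭ is a diminished second; apply that to each pitch.
F#5 → Gb5
E5 → Fb5
B#5 → C6
E#5 → F5
C#5 → Db5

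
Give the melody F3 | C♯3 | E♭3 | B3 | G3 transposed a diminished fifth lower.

A diminished fifth down from F3 gives B2.
C#3 down a diminished fifth is F##2.
Eb3: a fifth down reaches A, and 6 semitones makes it A2.
B3: a fifth down reaches E, and 6 semitones makes it E#3.
A diminished fifth down from G3 gives C#3.

B2 F##2 A2 E#3 C#3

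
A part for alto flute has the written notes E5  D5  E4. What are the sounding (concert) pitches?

B4 A4 B3

The alto flute sounds a perfect fourth below written, so transpose each written note down a perfect fourth.
E5 -> B4
D5 -> A4
E4 -> B3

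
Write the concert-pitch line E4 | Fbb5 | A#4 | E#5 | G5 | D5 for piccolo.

The piccolo sounds a perfect octave above written, so the written part must be a perfect octave below concert — transpose each note down.
E4 becomes E3
Fbb5 becomes Fbb4
A#4 becomes A#3
E#5 becomes E#4
G5 becomes G4
D5 becomes D4

E3 Fbb4 A#3 E#4 G4 D4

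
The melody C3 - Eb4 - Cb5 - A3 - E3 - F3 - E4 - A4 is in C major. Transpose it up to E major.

E3 G4 Eb5 C#4 G#3 A3 G#4 C#5

C major to E major up is a major third, so every note moves up by that interval.
C3 -> E3
Eb4 -> G4
Cb5 -> Eb5
A3 -> C#4
E3 -> G#3
F3 -> A3
E4 -> G#4
A4 -> C#5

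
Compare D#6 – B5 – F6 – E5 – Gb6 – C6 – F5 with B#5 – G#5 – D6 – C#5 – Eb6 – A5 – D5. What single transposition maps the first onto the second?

down a minor third

Take the first pair: D#6 → B#5. D to B spans 3 letter names, so the interval is some kind of third.
B#5 to D#6 is 3 semitones, which makes it a minor third; the second version is lower, so the direction is down.
Checking another pair — F5 → D5 — gives the same interval.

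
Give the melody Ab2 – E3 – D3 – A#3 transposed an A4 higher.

D3 A#3 G#3 D##4

Ab2 gives D3
E3 gives A#3
D3 gives G#3
A#3 gives D##4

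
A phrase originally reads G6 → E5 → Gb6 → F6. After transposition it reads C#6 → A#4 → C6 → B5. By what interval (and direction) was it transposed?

down a diminished fifth

Take the first pair: G6 → C#6. G to C spans 5 letter names, so the interval is some kind of fifth.
C#6 to G6 is 6 semitones, which makes it a diminished fifth; the second version is lower, so the direction is down.
Checking another pair — F6 → B5 — gives the same interval.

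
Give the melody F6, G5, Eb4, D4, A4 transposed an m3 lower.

D6 E5 C4 B3 F#4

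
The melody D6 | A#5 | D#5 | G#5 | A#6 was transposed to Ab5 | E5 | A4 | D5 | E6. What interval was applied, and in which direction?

down an augmented fourth

Take the first pair: D6 → Ab5. D to A spans 4 letter names, so the interval is some kind of fourth.
Ab5 to D6 is 6 semitones, which makes it an augmented fourth; the second version is lower, so the direction is down.
Checking another pair — A#6 → E6 — gives the same interval.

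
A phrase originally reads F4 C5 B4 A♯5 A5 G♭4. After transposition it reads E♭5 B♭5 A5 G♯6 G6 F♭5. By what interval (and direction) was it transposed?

From F4 to Eb5 is 7 letter names — a seventh of some quality.
F4 to Eb5 is 10 semitones, which makes it a minor seventh; the second version is higher, so the direction is up.
Checking another pair — Gb4 → Fb5 — gives the same interval.

up a minor seventh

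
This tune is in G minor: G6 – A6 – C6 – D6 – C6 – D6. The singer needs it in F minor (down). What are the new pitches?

F6 G6 Bb5 C6 Bb5 C6

G minor to F minor down is a major second, so every note moves down by that interval.
G6 -> F6
A6 -> G6
C6 -> Bb5
D6 -> C6
C6 -> Bb5
D6 -> C6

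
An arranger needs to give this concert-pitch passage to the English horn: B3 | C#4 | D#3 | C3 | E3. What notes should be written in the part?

F#4 G#4 A#3 G3 B3

Written C4 sounds as F3 on the English horn, so concert pitches are written a perfect fifth up.
B3 to F#4
C#4 to G#4
D#3 to A#3
C3 to G3
E3 to B3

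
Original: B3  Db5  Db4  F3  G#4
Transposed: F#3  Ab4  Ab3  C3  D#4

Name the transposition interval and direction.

Take the first pair: B3 → F#3. B to F spans 4 letter names, so the interval is some kind of fourth.
F#3 to B3 is 5 semitones, which makes it a perfect fourth; the second version is lower, so the direction is down.
Checking another pair — G#4 → D#4 — gives the same interval.

down a perfect fourth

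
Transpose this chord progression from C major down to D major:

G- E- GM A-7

C major down to D major is a minor seventh; each chord root moves by that interval while the quality stays the same.
G-: root G down a minor seventh → A, giving A-.
E-: root E down a minor seventh → F#, giving F#-.
GM: root G down a minor seventh → A, giving AM.
A-7: root A down a minor seventh → B, giving B-7.

A- F#- AM B-7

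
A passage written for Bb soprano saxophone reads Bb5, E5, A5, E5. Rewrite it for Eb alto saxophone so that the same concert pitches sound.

First find concert pitch: the Bb soprano saxophone sounds a major second below written, so Bb5 E5 A5 E5 sounds Ab5 D5 G5 D5.
Then write for Eb alto saxophone: it sounds a major sixth below written, so the part must be a major sixth above concert.
Ab5 → F6
D5 → B5
G5 → E6
D5 → B5

F6 B5 E6 B5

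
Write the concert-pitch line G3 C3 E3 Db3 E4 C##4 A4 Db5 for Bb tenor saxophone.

Written C4 sounds as Bb2 on the Bb tenor saxophone, so concert pitches are written a major ninth up.
G3 → A4
C3 → D4
E3 → F#4
Db3 → Eb4
E4 → F#5
C##4 → D##5
A4 → B5
Db5 → Eb6

A4 D4 F#4 Eb4 F#5 D##5 B5 Eb6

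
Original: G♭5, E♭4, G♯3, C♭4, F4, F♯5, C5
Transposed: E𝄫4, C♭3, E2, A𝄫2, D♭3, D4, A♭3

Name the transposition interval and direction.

From Gb5 to Ebb4 is 10 letter names — a tenth of some quality.
Ebb4 to Gb5 is 16 semitones, which makes it a major tenth; the second version is lower, so the direction is down.
Checking another pair — C5 → Ab3 — gives the same interval.

down a major tenth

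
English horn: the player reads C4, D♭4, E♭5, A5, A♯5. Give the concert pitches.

The English horn sounds a perfect fifth below written, so transpose each written note down a perfect fifth.
C4 → F3
Db4 → Gb3
Eb5 → Ab4
A5 → D5
A#5 → D#5

F3 Gb3 Ab4 D5 D#5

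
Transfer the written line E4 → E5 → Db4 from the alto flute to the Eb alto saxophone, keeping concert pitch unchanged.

G#4 G#5 F4

First find concert pitch: the alto flute sounds a perfect fourth below written, so E4 E5 Db4 sounds B3 B4 Ab3.
Then write for Eb alto saxophone: it sounds a major sixth below written, so the part must be a major sixth above concert.
B3 → G#4
B4 → G#5
Ab3 → F4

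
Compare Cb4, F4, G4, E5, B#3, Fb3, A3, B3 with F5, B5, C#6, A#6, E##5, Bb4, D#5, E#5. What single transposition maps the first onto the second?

up an augmented eleventh

Take the first pair: Cb4 → F5. C to F spans 11 letter names, so the interval is some kind of eleventh.
Cb4 to F5 is 18 semitones, which makes it an augmented eleventh; the second version is higher, so the direction is up.
Checking another pair — B3 → E#5 — gives the same interval.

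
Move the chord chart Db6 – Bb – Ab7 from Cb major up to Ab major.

Cb major up to Ab major is a major sixth; each chord root moves by that interval while the quality stays the same.
Db6: root Db up a major sixth → Bb, giving Bb6.
Bb: root Bb up a major sixth → G, giving G.
Ab7: root Ab up a major sixth → F, giving F7.

Bb6 G F7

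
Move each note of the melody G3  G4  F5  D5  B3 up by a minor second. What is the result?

A minor second up from G3 gives Ab3.
G4: a second up reaches A, and 1 semitone makes it Ab4.
A minor second up from F5 gives Gb5.
D5: a second up reaches E, and 1 semitone makes it Eb5.
A minor second up from B3 gives C4.

Ab3 Ab4 Gb5 Eb5 C4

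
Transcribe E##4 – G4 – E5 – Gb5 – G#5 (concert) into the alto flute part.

The alto flute sounds a perfect fourth below written, so the written part must be a perfect fourth above concert — transpose each note up.
E##4 to A##4
G4 to C5
E5 to A5
Gb5 to Cb6
G#5 to C#6

A##4 C5 A5 Cb6 C#6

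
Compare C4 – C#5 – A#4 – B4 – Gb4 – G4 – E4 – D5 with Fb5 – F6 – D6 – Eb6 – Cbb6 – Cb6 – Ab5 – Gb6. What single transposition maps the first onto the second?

up a diminished eleventh

From C4 to Fb5 is 11 letter names — an eleventh of some quality.
C4 to Fb5 is 16 semitones, which makes it a diminished eleventh; the second version is higher, so the direction is up.
Checking another pair — D5 → Gb6 — gives the same interval.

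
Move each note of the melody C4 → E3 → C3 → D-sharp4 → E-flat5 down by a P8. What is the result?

C3 E2 C2 D#3 Eb4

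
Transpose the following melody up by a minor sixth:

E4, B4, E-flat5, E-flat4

C5 G5 Cb6 Cb5

E4 to C5
B4 to G5
Eb5 to Cb6
Eb4 to Cb5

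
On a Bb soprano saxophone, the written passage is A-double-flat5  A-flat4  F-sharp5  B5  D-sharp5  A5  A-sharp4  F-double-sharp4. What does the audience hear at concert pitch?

Gbb5 Gb4 E5 A5 C#5 G5 G#4 E#4

The Bb soprano saxophone sounds a major second below written, so transpose each written note down a major second.
Abb5 gives Gbb5
Ab4 gives Gb4
F#5 gives E5
B5 gives A5
D#5 gives C#5
A5 gives G5
A#4 gives G#4
F##4 gives E#4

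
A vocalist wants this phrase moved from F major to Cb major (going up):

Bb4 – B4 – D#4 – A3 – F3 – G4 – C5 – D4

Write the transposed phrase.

Fb5 F5 A4 Eb4 Cb4 Db5 Gb5 Ab4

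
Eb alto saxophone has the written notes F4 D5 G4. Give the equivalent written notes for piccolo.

Ab2 F3 Bb2

First find concert pitch: the Eb alto saxophone sounds a major sixth below written, so F4 D5 G4 sounds Ab3 F4 Bb3.
Then write for piccolo: it sounds a perfect octave above written, so the part must be a perfect octave below concert.
Ab3 → Ab2
F4 → F3
Bb3 → Bb2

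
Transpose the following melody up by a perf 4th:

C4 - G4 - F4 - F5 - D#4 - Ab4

C4 up a perfect fourth is F4.
A perfect fourth up from G4 gives C5.
F4 up a perfect fourth is Bb4.
A perfect fourth up from F5 gives Bb5.
D#4 up a perfect fourth is G#4.
Ab4 up a perfect fourth is Db5.

F4 C5 Bb4 Bb5 G#4 Db5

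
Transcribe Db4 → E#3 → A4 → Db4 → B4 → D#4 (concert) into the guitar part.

Db5 E#4 A5 Db5 B5 D#5

The guitar sounds a perfect octave below written, so the written part must be a perfect octave above concert — transpose each note up.
Db4 -> Db5
E#3 -> E#4
A4 -> A5
Db4 -> Db5
B4 -> B5
D#4 -> D#5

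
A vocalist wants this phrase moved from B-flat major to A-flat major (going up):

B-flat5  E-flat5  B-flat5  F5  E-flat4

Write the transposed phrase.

B-flat major to A-flat major up is a minor seventh, so every note moves up by that interval.
Bb5 -> Ab6
Eb5 -> Db6
Bb5 -> Ab6
F5 -> Eb6
Eb4 -> Db5

Ab6 Db6 Ab6 Eb6 Db5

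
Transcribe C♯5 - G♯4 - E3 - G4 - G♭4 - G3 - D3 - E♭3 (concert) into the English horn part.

G#5 D#5 B3 D5 Db5 D4 A3 Bb3

The English horn sounds a perfect fifth below written, so the written part must be a perfect fifth above concert — transpose each note up.
C#5 → G#5
G#4 → D#5
E3 → B3
G4 → D5
Gb4 → Db5
G3 → D4
D3 → A3
Eb3 → Bb3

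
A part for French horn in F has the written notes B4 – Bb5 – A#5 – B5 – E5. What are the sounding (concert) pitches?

Written C4 on the French horn in F sounds as F3, a perfect fifth lower; apply that shift to every note.
B4 → E4
Bb5 → Eb5
A#5 → D#5
B5 → E5
E5 → A4

E4 Eb5 D#5 E5 A4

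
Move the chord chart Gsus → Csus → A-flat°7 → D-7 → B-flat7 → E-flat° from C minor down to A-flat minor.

Ebsus Absus Fb°7 Bb-7 Gb7 Cb°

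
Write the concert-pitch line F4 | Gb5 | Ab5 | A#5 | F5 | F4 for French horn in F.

The French horn in F sounds a perfect fifth below written, so the written part must be a perfect fifth above concert — transpose each note up.
F4 → C5
Gb5 → Db6
Ab5 → Eb6
A#5 → E#6
F5 → C6
F4 → C5

C5 Db6 Eb6 E#6 C6 C5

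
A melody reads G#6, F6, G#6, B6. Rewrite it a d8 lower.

G##5 F#5 G##5 B#5

G#6 to G##5
F6 to F#5
G#6 to G##5
B6 to B#5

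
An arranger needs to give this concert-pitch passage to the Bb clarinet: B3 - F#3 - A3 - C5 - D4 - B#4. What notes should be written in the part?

Written C4 sounds as Bb3 on the Bb clarinet, so concert pitches are written a major second up.
B3 to C#4
F#3 to G#3
A3 to B3
C5 to D5
D4 to E4
B#4 to C##5

C#4 G#3 B3 D5 E4 C##5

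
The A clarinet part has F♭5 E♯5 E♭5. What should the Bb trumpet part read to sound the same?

Eb5 D##5 D5

First find concert pitch: the A clarinet sounds a minor third below written, so F♭5 E♯5 E♭5 sounds Db5 C##5 C5.
Then write for Bb trumpet: it sounds a major second below written, so the part must be a major second above concert.
Db5 → Eb5
C##5 → D##5
C5 → D5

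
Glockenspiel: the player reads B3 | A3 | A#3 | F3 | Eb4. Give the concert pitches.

Written C4 on the glockenspiel sounds as C6, a perfect fifteenth higher; apply that shift to every note.
B3 gives B5
A3 gives A5
A#3 gives A#5
F3 gives F5
Eb4 gives Eb6

B5 A5 A#5 F5 Eb6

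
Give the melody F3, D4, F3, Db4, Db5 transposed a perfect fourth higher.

F3 -> Bb3
D4 -> G4
F3 -> Bb3
Db4 -> Gb4
Db5 -> Gb5

Bb3 G4 Bb3 Gb4 Gb5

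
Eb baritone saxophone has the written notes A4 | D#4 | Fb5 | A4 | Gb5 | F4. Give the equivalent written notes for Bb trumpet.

First find concert pitch: the Eb baritone saxophone sounds a major thirteenth below written, so A4 D#4 Fb5 A4 Gb5 F4 sounds C3 F#2 Abb3 C3 Bbb3 Ab2.
Then write for Bb trumpet: it sounds a major second below written, so the part must be a major second above concert.
C3 → D3
F#2 → G#2
Abb3 → Bbb3
C3 → D3
Bbb3 → Cb4
Ab2 → Bb2

D3 G#2 Bbb3 D3 Cb4 Bb2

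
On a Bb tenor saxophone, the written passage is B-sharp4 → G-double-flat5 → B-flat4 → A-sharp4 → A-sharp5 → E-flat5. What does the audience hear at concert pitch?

A#3 Fbb4 Ab3 G#3 G#4 Db4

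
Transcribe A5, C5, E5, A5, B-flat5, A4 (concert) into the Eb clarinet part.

Written C4 sounds as Eb4 on the Eb clarinet, so concert pitches are written a minor third down.
A5 -> F#5
C5 -> A4
E5 -> C#5
A5 -> F#5
Bb5 -> G5
A4 -> F#4

F#5 A4 C#5 F#5 G5 F#4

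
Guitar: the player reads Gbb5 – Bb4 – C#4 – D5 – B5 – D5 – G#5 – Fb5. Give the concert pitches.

The guitar sounds a perfect octave below written, so transpose each written note down a perfect octave.
Gbb5 -> Gbb4
Bb4 -> Bb3
C#4 -> C#3
D5 -> D4
B5 -> B4
D5 -> D4
G#5 -> G#4
Fb5 -> Fb4

Gbb4 Bb3 C#3 D4 B4 D4 G#4 Fb4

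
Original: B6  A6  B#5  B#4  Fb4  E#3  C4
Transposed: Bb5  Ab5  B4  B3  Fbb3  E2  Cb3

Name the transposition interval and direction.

Take the first pair: B6 → Bb5. B to B spans 8 letter names, so the interval is some kind of octave.
Bb5 to B6 is 13 semitones, which makes it an augmented octave; the second version is lower, so the direction is down.
Checking another pair — C4 → Cb3 — gives the same interval.

down an augmented octave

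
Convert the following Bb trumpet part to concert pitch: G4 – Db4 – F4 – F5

Written C4 on the Bb trumpet sounds as Bb3, a major second lower; apply that shift to every note.
G4 -> F4
Db4 -> Cb4
F4 -> Eb4
F5 -> Eb5

F4 Cb4 Eb4 Eb5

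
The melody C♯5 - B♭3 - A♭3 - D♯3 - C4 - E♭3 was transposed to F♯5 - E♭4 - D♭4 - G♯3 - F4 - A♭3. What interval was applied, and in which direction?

From C#5 to F#5 is 4 letter names — a fourth of some quality.
C#5 to F#5 is 5 semitones, which makes it a perfect fourth; the second version is higher, so the direction is up.
Checking another pair — Eb3 → Ab3 — gives the same interval.

up a perfect fourth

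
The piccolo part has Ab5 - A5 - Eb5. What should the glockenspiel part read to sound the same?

Ab4 A4 Eb4

First find concert pitch: the piccolo sounds a perfect octave above written, so Ab5 A5 Eb5 sounds Ab6 A6 Eb6.
Then write for glockenspiel: it sounds a perfect fifteenth above written, so the part must be a perfect fifteenth below concert.
Ab6 → Ab4
A6 → A4
Eb6 → Eb4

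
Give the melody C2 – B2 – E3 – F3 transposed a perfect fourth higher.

F2 E3 A3 Bb3

C2 up a perfect fourth is F2.
A perfect fourth up from B2 gives E3.
A perfect fourth up from E3 gives A3.
F3: a fourth up reaches B, and 5 semitones makes it Bb3.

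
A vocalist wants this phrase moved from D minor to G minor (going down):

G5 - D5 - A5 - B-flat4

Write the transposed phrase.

C5 G4 D5 Eb4

D minor to G minor down is a perfect fifth, so every note moves down by that interval.
G5 becomes C5
D5 becomes G4
A5 becomes D5
Bb4 becomes Eb4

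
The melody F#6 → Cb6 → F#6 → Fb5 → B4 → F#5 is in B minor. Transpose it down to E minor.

B5 Fb5 B5 Bbb4 E4 B4

From B down to E is a perfect fifth; apply that to each pitch.
F#6 becomes B5
Cb6 becomes Fb5
F#6 becomes B5
Fb5 becomes Bbb4
B4 becomes E4
F#5 becomes B4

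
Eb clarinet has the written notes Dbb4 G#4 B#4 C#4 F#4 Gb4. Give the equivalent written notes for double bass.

Fbb5 B5 D#6 E5 A5 Bbb5

First find concert pitch: the Eb clarinet sounds a minor third above written, so Dbb4 G#4 B#4 C#4 F#4 Gb4 sounds Fbb4 B4 D#5 E4 A4 Bbb4.
Then write for double bass: it sounds a perfect octave below written, so the part must be a perfect octave above concert.
Fbb4 → Fbb5
B4 → B5
D#5 → D#6
E4 → E5
A4 → A5
Bbb4 → Bbb5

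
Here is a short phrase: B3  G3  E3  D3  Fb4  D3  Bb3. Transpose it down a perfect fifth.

E3 C3 A2 G2 Bbb3 G2 Eb3

B3 to E3
G3 to C3
E3 to A2
D3 to G2
Fb4 to Bbb3
D3 to G2
Bb3 to Eb3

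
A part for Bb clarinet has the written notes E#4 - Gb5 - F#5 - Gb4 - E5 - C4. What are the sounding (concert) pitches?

Written C4 on the Bb clarinet sounds as Bb3, a major second lower; apply that shift to every note.
E#4 → D#4
Gb5 → Fb5
F#5 → E5
Gb4 → Fb4
E5 → D5
C4 → Bb3

D#4 Fb5 E5 Fb4 D5 Bb3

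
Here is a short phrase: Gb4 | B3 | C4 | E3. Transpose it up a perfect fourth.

Cb5 E4 F4 A3

Gb4 becomes Cb5
B3 becomes E4
C4 becomes F4
E3 becomes A3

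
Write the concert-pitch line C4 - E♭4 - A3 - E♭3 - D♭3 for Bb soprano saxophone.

D4 F4 B3 F3 Eb3

Written C4 sounds as Bb3 on the Bb soprano saxophone, so concert pitches are written a major second up.
C4 becomes D4
Eb4 becomes F4
A3 becomes B3
Eb3 becomes F3
Db3 becomes Eb3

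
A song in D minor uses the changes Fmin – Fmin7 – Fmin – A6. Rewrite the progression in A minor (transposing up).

D minor up to A minor is a perfect fifth; each chord root moves by that interval while the quality stays the same.
Fmin: root F up a perfect fifth → C, giving Cmin.
Fmin7: root F up a perfect fifth → C, giving Cmin7.
Fmin: root F up a perfect fifth → C, giving Cmin.
A6: root A up a perfect fifth → E, giving E6.

Cmin Cmin7 Cmin E6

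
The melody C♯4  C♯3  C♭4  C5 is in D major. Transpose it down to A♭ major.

G3 G2 Gbb3 Gb4

D major to A♭ major down is an augmented fourth, so every note moves down by that interval.
C#4 gives G3
C#3 gives G2
Cb4 gives Gbb3
C5 gives Gb4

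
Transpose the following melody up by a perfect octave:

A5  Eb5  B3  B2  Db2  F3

A5 up a perfect octave is A6.
Eb5 up a perfect octave is Eb6.
B3: an octave up reaches B, and 12 semitones makes it B4.
B2 up a perfect octave is B3.
A perfect octave up from Db2 gives Db3.
F3: an octave up reaches F, and 12 semitones makes it F4.

A6 Eb6 B4 B3 Db3 F4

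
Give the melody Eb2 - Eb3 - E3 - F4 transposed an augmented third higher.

G#2 G#3 G##3 A#4

Eb2 becomes G#2
Eb3 becomes G#3
E3 becomes G##3
F4 becomes A#4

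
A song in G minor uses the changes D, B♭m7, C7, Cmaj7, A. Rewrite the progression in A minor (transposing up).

E Cm7 D7 Dmaj7 B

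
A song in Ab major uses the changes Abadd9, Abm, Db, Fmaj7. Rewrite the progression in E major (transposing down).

Ab major down to E major is a diminished fourth; each chord root moves by that interval while the quality stays the same.
Abadd9: root Ab down a diminished fourth → E, giving Eadd9.
Abm: root Ab down a diminished fourth → E, giving Em.
Db: root Db down a diminished fourth → A, giving A.
Fmaj7: root F down a diminished fourth → C#, giving C#maj7.

Eadd9 Em A C#maj7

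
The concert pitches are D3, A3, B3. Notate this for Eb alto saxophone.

B3 F#4 G#4

Written C4 sounds as Eb3 on the Eb alto saxophone, so concert pitches are written a major sixth up.
D3 gives B3
A3 gives F#4
B3 gives G#4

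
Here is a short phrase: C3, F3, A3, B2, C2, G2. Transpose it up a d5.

Gb3 Cb4 Eb4 F3 Gb2 Db3

C3: a fifth up reaches G, and 6 semitones makes it Gb3.
F3: a fifth up reaches C, and 6 semitones makes it Cb4.
A3 up a diminished fifth is Eb4.
B2: a fifth up reaches F, and 6 semitones makes it F3.
A diminished fifth up from C2 gives Gb2.
G2 up a diminished fifth is Db3.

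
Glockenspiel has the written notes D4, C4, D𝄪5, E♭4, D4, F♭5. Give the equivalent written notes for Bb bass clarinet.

E7 D7 E##8 F7 E7 Gb8

First find concert pitch: the glockenspiel sounds a perfect fifteenth above written, so D4 C4 D𝄪5 E♭4 D4 F♭5 sounds D6 C6 D##7 Eb6 D6 Fb7.
Then write for Bb bass clarinet: it sounds a major ninth below written, so the part must be a major ninth above concert.
D6 → E7
C6 → D7
D##7 → E##8
Eb6 → F7
D6 → E7
Fb7 → Gb8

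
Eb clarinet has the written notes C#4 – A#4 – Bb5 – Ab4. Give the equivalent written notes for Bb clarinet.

First find concert pitch: the Eb clarinet sounds a minor third above written, so C#4 A#4 Bb5 Ab4 sounds E4 C#5 Db6 Cb5.
Then write for Bb clarinet: it sounds a major second below written, so the part must be a major second above concert.
E4 → F#4
C#5 → D#5
Db6 → Eb6
Cb5 → Db5

F#4 D#5 Eb6 Db5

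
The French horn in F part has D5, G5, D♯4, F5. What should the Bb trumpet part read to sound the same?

First find concert pitch: the French horn in F sounds a perfect fifth below written, so D5 G5 D♯4 F5 sounds G4 C5 G#3 Bb4.
Then write for Bb trumpet: it sounds a major second below written, so the part must be a major second above concert.
G4 → A4
C5 → D5
G#3 → A#3
Bb4 → C5

A4 D5 A#3 C5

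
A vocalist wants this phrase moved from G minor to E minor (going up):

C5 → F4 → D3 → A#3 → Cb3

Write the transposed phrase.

A5 D5 B3 F##4 Ab3

G minor to E minor up is a major sixth, so every note moves up by that interval.
C5 -> A5
F4 -> D5
D3 -> B3
A#3 -> F##4
Cb3 -> Ab3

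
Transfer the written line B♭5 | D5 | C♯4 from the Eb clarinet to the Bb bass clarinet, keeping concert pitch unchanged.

First find concert pitch: the Eb clarinet sounds a minor third above written, so B♭5 D5 C♯4 sounds Db6 F5 E4.
Then write for Bb bass clarinet: it sounds a major ninth below written, so the part must be a major ninth above concert.
Db6 → Eb7
F5 → G6
E4 → F#5

Eb7 G6 F#5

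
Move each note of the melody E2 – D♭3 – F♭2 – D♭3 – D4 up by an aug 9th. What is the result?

An augmented ninth up from E2 gives F##3.
Db3: a ninth up reaches E, and 15 semitones makes it E4.
An augmented ninth up from Fb2 gives G3.
Db3 up an augmented ninth is E4.
An augmented ninth up from D4 gives E#5.

F##3 E4 G3 E4 E#5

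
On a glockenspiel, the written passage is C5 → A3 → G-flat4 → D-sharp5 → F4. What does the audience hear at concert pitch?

The glockenspiel sounds a perfect fifteenth above written, so transpose each written note up a perfect fifteenth.
C5 gives C7
A3 gives A5
Gb4 gives Gb6
D#5 gives D#7
F4 gives F6

C7 A5 Gb6 D#7 F6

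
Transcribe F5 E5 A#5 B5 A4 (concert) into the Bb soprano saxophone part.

G5 F#5 B#5 C#6 B4

The Bb soprano saxophone sounds a major second below written, so the written part must be a major second above concert — transpose each note up.
F5 to G5
E5 to F#5
A#5 to B#5
B5 to C#6
A4 to B4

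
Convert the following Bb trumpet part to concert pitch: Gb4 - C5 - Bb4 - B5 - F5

Fb4 Bb4 Ab4 A5 Eb5

Written C4 on the Bb trumpet sounds as Bb3, a major second lower; apply that shift to every note.
Gb4 to Fb4
C5 to Bb4
Bb4 to Ab4
B5 to A5
F5 to Eb5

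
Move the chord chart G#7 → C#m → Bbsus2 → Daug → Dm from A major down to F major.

E7 Am Gbsus2 Bbaug Bbm

A major down to F major is a major third; each chord root moves by that interval while the quality stays the same.
G#7: root G# down a major third → E, giving E7.
C#m: root C# down a major third → A, giving Am.
Bbsus2: root Bb down a major third → Gb, giving Gbsus2.
Daug: root D down a major third → Bb, giving Bbaug.
Dm: root D down a major third → Bb, giving Bbm.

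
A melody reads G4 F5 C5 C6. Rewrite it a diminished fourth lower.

D#4 C#5 G#4 G#5

G4: a fourth down reaches D, and 4 semitones makes it D#4.
F5: a fourth down reaches C, and 4 semitones makes it C#5.
A diminished fourth down from C5 gives G#4.
A diminished fourth down from C6 gives G#5.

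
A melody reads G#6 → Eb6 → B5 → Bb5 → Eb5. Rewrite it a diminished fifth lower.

G#6 down a diminished fifth is C##6.
Eb6 down a diminished fifth is A5.
B5: a fifth down reaches E, and 6 semitones makes it E#5.
Bb5: a fifth down reaches E, and 6 semitones makes it E5.
Eb5 down a diminished fifth is A4.

C##6 A5 E#5 E5 A4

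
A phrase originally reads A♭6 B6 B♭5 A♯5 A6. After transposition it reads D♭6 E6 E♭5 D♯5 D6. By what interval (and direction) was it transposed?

From Ab6 to Db6 is 5 letter names — a fifth of some quality.
Db6 to Ab6 is 7 semitones, which makes it a perfect fifth; the second version is lower, so the direction is down.
Checking another pair — A6 → D6 — gives the same interval.

down a perfect fifth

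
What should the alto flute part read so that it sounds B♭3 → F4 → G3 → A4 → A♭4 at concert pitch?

The alto flute sounds a perfect fourth below written, so the written part must be a perfect fourth above concert — transpose each note up.
Bb3 gives Eb4
F4 gives Bb4
G3 gives C4
A4 gives D5
Ab4 gives Db5

Eb4 Bb4 C4 D5 Db5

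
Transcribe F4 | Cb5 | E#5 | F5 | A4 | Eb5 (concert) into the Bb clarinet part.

Written C4 sounds as Bb3 on the Bb clarinet, so concert pitches are written a major second up.
F4 gives G4
Cb5 gives Db5
E#5 gives F##5
F5 gives G5
A4 gives B4
Eb5 gives F5

G4 Db5 F##5 G5 B4 F5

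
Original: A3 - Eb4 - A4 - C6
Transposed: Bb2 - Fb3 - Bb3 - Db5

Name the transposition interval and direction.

down a major seventh

Take the first pair: A3 → Bb2. A to B spans 7 letter names, so the interval is some kind of seventh.
Bb2 to A3 is 11 semitones, which makes it a major seventh; the second version is lower, so the direction is down.
Checking another pair — C6 → Db5 — gives the same interval.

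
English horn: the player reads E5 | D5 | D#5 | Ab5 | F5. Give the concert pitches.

A4 G4 G#4 Db5 Bb4

Written C4 on the English horn sounds as F3, a perfect fifth lower; apply that shift to every note.
E5 gives A4
D5 gives G4
D#5 gives G#4
Ab5 gives Db5
F5 gives Bb4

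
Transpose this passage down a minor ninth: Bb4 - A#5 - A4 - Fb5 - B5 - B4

A3 G##4 G#3 Eb4 A#4 A#3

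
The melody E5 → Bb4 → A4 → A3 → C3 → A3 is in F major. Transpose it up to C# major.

B#5 F#5 E#5 E#4 G#3 E#4

From F up to C# is an augmented fifth; apply that to each pitch.
E5 gives B#5
Bb4 gives F#5
A4 gives E#5
A3 gives E#4
C3 gives G#3
A3 gives E#4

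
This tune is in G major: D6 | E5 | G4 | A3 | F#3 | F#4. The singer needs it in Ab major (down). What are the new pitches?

Eb5 F4 Ab3 Bb2 G2 G3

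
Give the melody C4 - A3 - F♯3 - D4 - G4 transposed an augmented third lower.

Abb3 Fb3 Db3 Bbb3 Ebb4

C4: a third down reaches A, and 5 semitones makes it Abb3.
A3 down an augmented third is Fb3.
F#3 down an augmented third is Db3.
D4 down an augmented third is Bbb3.
An augmented third down from G4 gives Ebb4.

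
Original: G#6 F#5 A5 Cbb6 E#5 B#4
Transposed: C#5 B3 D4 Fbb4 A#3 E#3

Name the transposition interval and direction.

Take the first pair: G#6 → C#5. G to C spans 12 letter names, so the interval is some kind of twelfth.
C#5 to G#6 is 19 semitones, which makes it a perfect twelfth; the second version is lower, so the direction is down.
Checking another pair — B#4 → E#3 — gives the same interval.

down a perfect twelfth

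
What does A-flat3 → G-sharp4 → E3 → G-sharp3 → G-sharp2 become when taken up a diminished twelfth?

Ebb5 D6 Bb4 D5 D4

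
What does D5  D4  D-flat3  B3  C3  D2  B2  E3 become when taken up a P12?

D5: a twelfth up reaches A, and 19 semitones makes it A6.
D4: a twelfth up reaches A, and 19 semitones makes it A5.
A perfect twelfth up from Db3 gives Ab4.
A perfect twelfth up from B3 gives F#5.
C3: a twelfth up reaches G, and 19 semitones makes it G4.
D2: a twelfth up reaches A, and 19 semitones makes it A3.
B2 up a perfect twelfth is F#4.
E3: a twelfth up reaches B, and 19 semitones makes it B4.

A6 A5 Ab4 F#5 G4 A3 F#4 B4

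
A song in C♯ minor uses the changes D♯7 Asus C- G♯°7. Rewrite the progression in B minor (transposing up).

C#7 Gsus Bb- F#°7

C♯ minor up to B minor is a minor seventh; each chord root moves by that interval while the quality stays the same.
D♯7: root D♯ up a minor seventh → C#, giving C#7.
Asus: root A up a minor seventh → G, giving Gsus.
C-: root C up a minor seventh → Bb, giving Bb-.
G♯°7: root G♯ up a minor seventh → F#, giving F#°7.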